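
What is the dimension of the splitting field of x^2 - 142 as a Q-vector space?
[K:Q] = 2

The polynomial x^2 - 142 is irreducible over Q since 142 is not a perfect square. Its splitting field is Q(sqrt(142)), which has degree 2 over Q.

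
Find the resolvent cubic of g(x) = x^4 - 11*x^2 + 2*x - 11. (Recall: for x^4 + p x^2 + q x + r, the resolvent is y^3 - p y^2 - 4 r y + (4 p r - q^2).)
h(y) = y^3 + 11*y^2 + 44*y + 480

Identify coefficients: p = -11, q = 2, r = -11.
Plug into h(y) = y^3 - p y^2 - 4 r y + (4 p r - q^2):
  h(y) = y^3 - (-11) y^2 - 4*(-11) y + (4*(-11)*(-11) - (2)^2)
       = y^3 + (11) y^2 + (44) y + (480).
Simplifying: h(y) = y^3 + 11*y^2 + 44*y + 480.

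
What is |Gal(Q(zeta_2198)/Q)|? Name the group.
|Gal(Q(zeta_2198)/Q)| = phi(2198) = 936; group ≅ (Z/2198Z)^* ≅ Z/6Z × Z/156Z

The n-th cyclotomic polynomial Φ_2198(x) is the minimal polynomial of zeta_2198 over Q and has degree phi(2198) = 936. So Q(zeta_2198) is a degree-936 Galois extension with Galois group (Z/2198Z)^*. By CRT, (Z/2198Z)^* ≅ (Z/2Z)^* × (Z/7Z)^* × (Z/157Z)^*. Each prime-power unit group is (Z/2Z)^* ≅ trivial group (order 1); (Z/7Z)^* ≅ Z/6Z; (Z/157Z)^* ≅ Z/156Z. Hence Gal(Q(zeta_2198)/Q) ≅ Z/6Z × Z/156Z.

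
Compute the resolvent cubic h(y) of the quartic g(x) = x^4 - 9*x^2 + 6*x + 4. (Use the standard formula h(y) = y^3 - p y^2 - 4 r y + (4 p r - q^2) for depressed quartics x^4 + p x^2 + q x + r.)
h(y) = y^3 + 9*y^2 - 16*y - 180

Identify coefficients: p = -9, q = 6, r = 4.
Plug into h(y) = y^3 - p y^2 - 4 r y + (4 p r - q^2):
  h(y) = y^3 - (-9) y^2 - 4*(4) y + (4*(-9)*(4) - (6)^2)
       = y^3 + (9) y^2 + (-16) y + (-180).
Simplifying: h(y) = y^3 + 9*y^2 - 16*y - 180.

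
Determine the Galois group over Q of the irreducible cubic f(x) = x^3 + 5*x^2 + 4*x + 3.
Gal(K/Q) = S_3 (symmetric group of order 6)

Compute the discriminant of x^3 + (5)*x^2 + (4)*x + (3): Δ = -519. Since Δ is not a rational square, the Galois group is not contained in A_3; it must be the full S_3 (irreducibility of the cubic rules out anything smaller).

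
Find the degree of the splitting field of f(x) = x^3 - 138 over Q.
[K:Q] = 6

x^3 - 138 has one real root r = 138^(1/3) and two complex roots r*zeta_3, r*zeta_3^2 where zeta_3 = e^(2*pi*i/3). The splitting field is Q(r, zeta_3). [Q(r):Q] = 3 and [Q(zeta_3):Q] = 2 with gcd = 1, so [Q(r, zeta_3):Q] = 3 * 2 = 6.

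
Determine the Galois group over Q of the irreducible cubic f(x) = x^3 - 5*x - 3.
Gal(K/Q) = S_3 (symmetric group of order 6)

Compute the discriminant of x^3 + (0)*x^2 + (-5)*x + (-3): Δ = 257. Since Δ is not a rational square, the Galois group is not contained in A_3; it must be the full S_3 (irreducibility of the cubic rules out anything smaller).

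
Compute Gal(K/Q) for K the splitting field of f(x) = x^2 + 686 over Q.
Gal(K/Q) = Z/2Z (cyclic of order 2)

x^2 + 686 is irreducible over Q since -686 is not a rational square. The splitting field Q(sqrt(-686)) has degree 2 over Q, and its unique nontrivial automorphism is sqrt(-686) ↦ -sqrt(-686). Hence Gal(Q(sqrt(-686))/Q) = Z/2Z.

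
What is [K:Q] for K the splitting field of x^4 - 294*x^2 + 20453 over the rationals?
[K:Q] = 4

f factors as (x^2 - 113)(x^2 - 181); the splitting field is K = Q(sqrt(113), sqrt(181)). Since 113, 181, and 20453 are all non-squares in Q, the three subfields Q(sqrt(113)), Q(sqrt(181)), Q(sqrt(20453)) are distinct degree-2 extensions, so [K:Q] = 4 (Klein four Galois group).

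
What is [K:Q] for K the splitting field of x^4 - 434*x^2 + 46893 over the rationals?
[K:Q] = 4

f factors as (x^2 - 203)(x^2 - 231); the splitting field is K = Q(sqrt(203), sqrt(231)). Since 203, 231, and 46893 are all non-squares in Q, the three subfields Q(sqrt(203)), Q(sqrt(231)), Q(sqrt(46893)) are distinct degree-2 extensions, so [K:Q] = 4 (Klein four Galois group).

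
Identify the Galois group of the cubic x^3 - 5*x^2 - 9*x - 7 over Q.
Gal(K/Q) = S_3 (symmetric group of order 6)

Compute the discriminant of x^3 + (-5)*x^2 + (-9)*x + (-7): Δ = -5552. Since Δ is not a rational square, the Galois group is not contained in A_3; it must be the full S_3 (irreducibility of the cubic rules out anything smaller).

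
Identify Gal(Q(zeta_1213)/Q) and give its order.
|Gal(Q(zeta_1213)/Q)| = phi(1213) = 1212; group ≅ (Z/1213Z)^* ≅ Z/1212Z

The n-th cyclotomic polynomial Φ_1213(x) is the minimal polynomial of zeta_1213 over Q and has degree phi(1213) = 1212. So Q(zeta_1213) is a degree-1212 Galois extension with Galois group (Z/1213Z)^*. (Z/1213Z)^* is cyclic since 1213 is an odd prime power (or 4). Hence Gal(Q(zeta_1213)/Q) ≅ Z/1212Z.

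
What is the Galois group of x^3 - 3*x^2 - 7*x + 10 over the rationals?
Gal(K/Q) = S_3 (symmetric group of order 6)

Compute the discriminant of x^3 + (-3)*x^2 + (-7)*x + (10): Δ = 3973. Since Δ is not a rational square, the Galois group is not contained in A_3; it must be the full S_3 (irreducibility of the cubic rules out anything smaller).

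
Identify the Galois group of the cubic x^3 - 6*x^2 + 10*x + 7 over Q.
Gal(K/Q) = S_3 (symmetric group of order 6)

Compute the discriminant of x^3 + (-6)*x^2 + (10)*x + (7): Δ = -3235. Since Δ is not a rational square, the Galois group is not contained in A_3; it must be the full S_3 (irreducibility of the cubic rules out anything smaller).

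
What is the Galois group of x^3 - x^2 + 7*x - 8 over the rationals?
Gal(K/Q) = S_3 (symmetric group of order 6)

Compute the discriminant of x^3 + (-1)*x^2 + (7)*x + (-8): Δ = -2075. Since Δ is not a rational square, the Galois group is not contained in A_3; it must be the full S_3 (irreducibility of the cubic rules out anything smaller).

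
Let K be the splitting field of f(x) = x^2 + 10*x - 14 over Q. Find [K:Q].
[K:Q] = 2

The discriminant of x^2 + (10)*x + (-14) is b^2 - 4c = 100 - (-56) = 156. Since 156 is not a perfect square in Q, the polynomial is irreducible over Q. Its two roots generate a degree-2 extension, so [K:Q] = 2.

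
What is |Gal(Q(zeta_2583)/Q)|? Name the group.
|Gal(Q(zeta_2583)/Q)| = phi(2583) = 1440; group ≅ (Z/2583Z)^* ≅ Z/6Z × Z/6Z × Z/40Z

The n-th cyclotomic polynomial Φ_2583(x) is the minimal polynomial of zeta_2583 over Q and has degree phi(2583) = 1440. So Q(zeta_2583) is a degree-1440 Galois extension with Galois group (Z/2583Z)^*. By CRT, (Z/2583Z)^* ≅ (Z/9Z)^* × (Z/7Z)^* × (Z/41Z)^*. Each prime-power unit group is (Z/9Z)^* ≅ Z/6Z; (Z/7Z)^* ≅ Z/6Z; (Z/41Z)^* ≅ Z/40Z. Hence Gal(Q(zeta_2583)/Q) ≅ Z/6Z × Z/6Z × Z/40Z.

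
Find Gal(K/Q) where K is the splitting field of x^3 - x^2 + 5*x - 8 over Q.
Gal(K/Q) = S_3 (symmetric group of order 6)

Compute the discriminant of x^3 + (-1)*x^2 + (5)*x + (-8): Δ = -1515. Since Δ is not a rational square, the Galois group is not contained in A_3; it must be the full S_3 (irreducibility of the cubic rules out anything smaller).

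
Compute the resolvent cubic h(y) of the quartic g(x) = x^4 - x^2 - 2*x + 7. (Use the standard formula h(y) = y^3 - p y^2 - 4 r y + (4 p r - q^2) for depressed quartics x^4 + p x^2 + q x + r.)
h(y) = y^3 + y^2 - 28*y - 32

Identify coefficients: p = -1, q = -2, r = 7.
Plug into h(y) = y^3 - p y^2 - 4 r y + (4 p r - q^2):
  h(y) = y^3 - (-1) y^2 - 4*(7) y + (4*(-1)*(7) - (-2)^2)
       = y^3 + (1) y^2 + (-28) y + (-32).
Simplifying: h(y) = y^3 + y^2 - 28*y - 32.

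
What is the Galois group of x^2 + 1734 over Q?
Gal(K/Q) = Z/2Z (cyclic of order 2)

x^2 + 1734 is irreducible over Q since -1734 is not a rational square. The splitting field Q(sqrt(-1734)) has degree 2 over Q, and its unique nontrivial automorphism is sqrt(-1734) ↦ -sqrt(-1734). Hence Gal(Q(sqrt(-1734))/Q) = Z/2Z.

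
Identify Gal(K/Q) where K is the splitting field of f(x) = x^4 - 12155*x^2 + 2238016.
Gal(K/Q) = Z/2Z (cyclic of order 2)

f factors as (x^2 - 11968)(x^2 - 187), so the splitting field is K = Q(sqrt(11968), sqrt(187)). The squarefree part of 11968 is 187 and the squarefree part of 187 is also 187, so sqrt(11968) and sqrt(187) are both rational multiples of sqrt(187). Hence Q(sqrt(11968)) = Q(sqrt(187)) = Q(sqrt(187)), and the splitting field collapses to a single degree-2 extension with Galois group Z/2Z.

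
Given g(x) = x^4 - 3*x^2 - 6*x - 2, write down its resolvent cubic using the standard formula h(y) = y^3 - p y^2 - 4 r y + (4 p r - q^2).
h(y) = y^3 + 3*y^2 + 8*y - 12

Identify coefficients: p = -3, q = -6, r = -2.
Plug into h(y) = y^3 - p y^2 - 4 r y + (4 p r - q^2):
  h(y) = y^3 - (-3) y^2 - 4*(-2) y + (4*(-3)*(-2) - (-6)^2)
       = y^3 + (3) y^2 + (8) y + (-12).
Simplifying: h(y) = y^3 + 3*y^2 + 8*y - 12.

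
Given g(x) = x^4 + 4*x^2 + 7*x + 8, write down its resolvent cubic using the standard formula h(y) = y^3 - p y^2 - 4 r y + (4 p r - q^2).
h(y) = y^3 - 4*y^2 - 32*y + 79

Identify coefficients: p = 4, q = 7, r = 8.
Plug into h(y) = y^3 - p y^2 - 4 r y + (4 p r - q^2):
  h(y) = y^3 - (4) y^2 - 4*(8) y + (4*(4)*(8) - (7)^2)
       = y^3 + (-4) y^2 + (-32) y + (79).
Simplifying: h(y) = y^3 - 4*y^2 - 32*y + 79.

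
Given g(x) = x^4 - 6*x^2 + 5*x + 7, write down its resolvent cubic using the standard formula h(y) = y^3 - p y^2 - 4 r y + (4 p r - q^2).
h(y) = y^3 + 6*y^2 - 28*y - 193

Identify coefficients: p = -6, q = 5, r = 7.
Plug into h(y) = y^3 - p y^2 - 4 r y + (4 p r - q^2):
  h(y) = y^3 - (-6) y^2 - 4*(7) y + (4*(-6)*(7) - (5)^2)
       = y^3 + (6) y^2 + (-28) y + (-193).
Simplifying: h(y) = y^3 + 6*y^2 - 28*y - 193.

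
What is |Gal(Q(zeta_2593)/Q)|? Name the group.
|Gal(Q(zeta_2593)/Q)| = phi(2593) = 2592; group ≅ (Z/2593Z)^* ≅ Z/2592Z

The n-th cyclotomic polynomial Φ_2593(x) is the minimal polynomial of zeta_2593 over Q and has degree phi(2593) = 2592. So Q(zeta_2593) is a degree-2592 Galois extension with Galois group (Z/2593Z)^*. (Z/2593Z)^* is cyclic since 2593 is an odd prime power (or 4). Hence Gal(Q(zeta_2593)/Q) ≅ Z/2592Z.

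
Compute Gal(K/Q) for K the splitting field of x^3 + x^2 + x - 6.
Gal(K/Q) = S_3 (symmetric group of order 6)

Compute the discriminant of x^3 + (1)*x^2 + (1)*x + (-6): Δ = -1059. Since Δ is not a rational square, the Galois group is not contained in A_3; it must be the full S_3 (irreducibility of the cubic rules out anything smaller).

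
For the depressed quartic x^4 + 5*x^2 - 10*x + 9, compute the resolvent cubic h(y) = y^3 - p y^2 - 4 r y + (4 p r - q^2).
h(y) = y^3 - 5*y^2 - 36*y + 80

Identify coefficients: p = 5, q = -10, r = 9.
Plug into h(y) = y^3 - p y^2 - 4 r y + (4 p r - q^2):
  h(y) = y^3 - (5) y^2 - 4*(9) y + (4*(5)*(9) - (-10)^2)
       = y^3 + (-5) y^2 + (-36) y + (80).
Simplifying: h(y) = y^3 - 5*y^2 - 36*y + 80.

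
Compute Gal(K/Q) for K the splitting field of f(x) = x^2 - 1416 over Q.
Gal(K/Q) = Z/2Z (cyclic of order 2)

x^2 - 1416 is irreducible over Q since 1416 is not a rational square. The splitting field Q(sqrt(1416)) has degree 2 over Q, and its unique nontrivial automorphism is sqrt(1416) ↦ -sqrt(1416). Hence Gal(Q(sqrt(1416))/Q) = Z/2Z.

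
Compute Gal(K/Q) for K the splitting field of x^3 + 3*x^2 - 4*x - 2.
Gal(K/Q) = S_3 (symmetric group of order 6)

Compute the discriminant of x^3 + (3)*x^2 + (-4)*x + (-2): Δ = 940. Since Δ is not a rational square, the Galois group is not contained in A_3; it must be the full S_3 (irreducibility of the cubic rules out anything smaller).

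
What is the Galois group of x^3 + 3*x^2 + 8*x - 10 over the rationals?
Gal(K/Q) = S_3 (symmetric group of order 6)

Compute the discriminant of x^3 + (3)*x^2 + (8)*x + (-10): Δ = -7412. Since Δ is not a rational square, the Galois group is not contained in A_3; it must be the full S_3 (irreducibility of the cubic rules out anything smaller).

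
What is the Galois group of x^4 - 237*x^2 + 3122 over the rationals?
Gal(K/Q) = V_4 (Klein four-group, Z/2Z × Z/2Z)

f factors as (x^2 - 14)(x^2 - 223), so the splitting field is K = Q(sqrt(14), sqrt(223)). The elements 14, 223, 3122 are all non-squares in Q, so sqrt(14) and sqrt(223) generate independent quadratic extensions. Thus [K:Q] = 4 and Gal(K/Q) is generated by the two order-2 automorphisms sqrt(14) ↦ -sqrt(14) and sqrt(223) ↦ -sqrt(223), giving V_4.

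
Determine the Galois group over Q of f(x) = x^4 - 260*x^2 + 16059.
Gal(K/Q) = V_4 (Klein four-group, Z/2Z × Z/2Z)

f factors as (x^2 - 101)(x^2 - 159), so the splitting field is K = Q(sqrt(101), sqrt(159)). The elements 101, 159, 16059 are all non-squares in Q, so sqrt(101) and sqrt(159) generate independent quadratic extensions. Thus [K:Q] = 4 and Gal(K/Q) is generated by the two order-2 automorphisms sqrt(101) ↦ -sqrt(101) and sqrt(159) ↦ -sqrt(159), giving V_4.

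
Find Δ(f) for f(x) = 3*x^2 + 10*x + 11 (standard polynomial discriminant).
Δ = -32

For a quadratic a x^2 + b x + c the discriminant is Δ = b^2 - 4ac = (10)^2 - 4*(3)*(11) = 100 - (132) = -32.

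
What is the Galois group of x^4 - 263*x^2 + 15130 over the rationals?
Gal(K/Q) = V_4 (Klein four-group, Z/2Z × Z/2Z)

f factors as (x^2 - 85)(x^2 - 178), so the splitting field is K = Q(sqrt(85), sqrt(178)). The elements 85, 178, 15130 are all non-squares in Q, so sqrt(85) and sqrt(178) generate independent quadratic extensions. Thus [K:Q] = 4 and Gal(K/Q) is generated by the two order-2 automorphisms sqrt(85) ↦ -sqrt(85) and sqrt(178) ↦ -sqrt(178), giving V_4.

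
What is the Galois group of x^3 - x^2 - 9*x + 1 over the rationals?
Gal(K/Q) = A_3 (cyclic of order 3)

Compute the discriminant of x^3 + (-1)*x^2 + (-9)*x + (1): Δ = 3136. Since Δ is a perfect square (Δ = 56^2), the Galois group is contained in A_3. Irreducibility forces the group to be transitive on three roots, so Gal = A_3.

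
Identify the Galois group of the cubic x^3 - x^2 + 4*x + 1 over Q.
Gal(K/Q) = S_3 (symmetric group of order 6)

Compute the discriminant of x^3 + (-1)*x^2 + (4)*x + (1): Δ = -335. Since Δ is not a rational square, the Galois group is not contained in A_3; it must be the full S_3 (irreducibility of the cubic rules out anything smaller).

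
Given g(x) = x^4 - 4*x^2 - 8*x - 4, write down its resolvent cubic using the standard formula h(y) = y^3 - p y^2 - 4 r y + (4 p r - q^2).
h(y) = y^3 + 4*y^2 + 16*y

Identify coefficients: p = -4, q = -8, r = -4.
Plug into h(y) = y^3 - p y^2 - 4 r y + (4 p r - q^2):
  h(y) = y^3 - (-4) y^2 - 4*(-4) y + (4*(-4)*(-4) - (-8)^2)
       = y^3 + (4) y^2 + (16) y + (0).
Simplifying: h(y) = y^3 + 4*y^2 + 16*y.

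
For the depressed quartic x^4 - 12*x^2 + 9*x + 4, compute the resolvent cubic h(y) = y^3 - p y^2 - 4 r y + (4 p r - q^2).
h(y) = y^3 + 12*y^2 - 16*y - 273

Identify coefficients: p = -12, q = 9, r = 4.
Plug into h(y) = y^3 - p y^2 - 4 r y + (4 p r - q^2):
  h(y) = y^3 - (-12) y^2 - 4*(4) y + (4*(-12)*(4) - (9)^2)
       = y^3 + (12) y^2 + (-16) y + (-273).
Simplifying: h(y) = y^3 + 12*y^2 - 16*y - 273.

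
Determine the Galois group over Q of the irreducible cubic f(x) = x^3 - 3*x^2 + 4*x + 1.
Gal(K/Q) = S_3 (symmetric group of order 6)

Compute the discriminant of x^3 + (-3)*x^2 + (4)*x + (1): Δ = -247. Since Δ is not a rational square, the Galois group is not contained in A_3; it must be the full S_3 (irreducibility of the cubic rules out anything smaller).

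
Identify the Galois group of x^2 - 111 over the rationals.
Gal(K/Q) = Z/2Z (cyclic of order 2)

x^2 - 111 is irreducible over Q since 111 is not a rational square. The splitting field Q(sqrt(111)) has degree 2 over Q, and its unique nontrivial automorphism is sqrt(111) ↦ -sqrt(111). Hence Gal(Q(sqrt(111))/Q) = Z/2Z.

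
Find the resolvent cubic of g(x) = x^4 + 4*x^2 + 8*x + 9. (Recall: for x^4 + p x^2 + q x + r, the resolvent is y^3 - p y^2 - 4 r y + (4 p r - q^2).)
h(y) = y^3 - 4*y^2 - 36*y + 80

Identify coefficients: p = 4, q = 8, r = 9.
Plug into h(y) = y^3 - p y^2 - 4 r y + (4 p r - q^2):
  h(y) = y^3 - (4) y^2 - 4*(9) y + (4*(4)*(9) - (8)^2)
       = y^3 + (-4) y^2 + (-36) y + (80).
Simplifying: h(y) = y^3 - 4*y^2 - 36*y + 80.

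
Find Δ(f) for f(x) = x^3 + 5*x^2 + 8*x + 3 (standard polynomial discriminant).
Δ = -31

For x^3 + a x^2 + b x + c the discriminant is Δ = 18 a b c - 4 a^3 c + a^2 b^2 - 4 b^3 - 27 c^2.
Plug a = 5, b = 8, c = 3:
  18*(5)*(8)*(3) - 4*(5)^3*(3) + (5)^2*(8)^2 - 4*(8)^3 - 27*(3)^2
  = 2160 + (-1500) + 1600 + (-2048) + (-243)
  = -31.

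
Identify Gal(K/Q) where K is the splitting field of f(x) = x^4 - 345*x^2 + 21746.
Gal(K/Q) = V_4 (Klein four-group, Z/2Z × Z/2Z)

f factors as (x^2 - 262)(x^2 - 83), so the splitting field is K = Q(sqrt(262), sqrt(83)). The elements 262, 83, 21746 are all non-squares in Q, so sqrt(262) and sqrt(83) generate independent quadratic extensions. Thus [K:Q] = 4 and Gal(K/Q) is generated by the two order-2 automorphisms sqrt(262) ↦ -sqrt(262) and sqrt(83) ↦ -sqrt(83), giving V_4.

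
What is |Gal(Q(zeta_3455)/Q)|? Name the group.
|Gal(Q(zeta_3455)/Q)| = phi(3455) = 2760; group ≅ (Z/3455Z)^* ≅ Z/4Z × Z/690Z

The n-th cyclotomic polynomial Φ_3455(x) is the minimal polynomial of zeta_3455 over Q and has degree phi(3455) = 2760. So Q(zeta_3455) is a degree-2760 Galois extension with Galois group (Z/3455Z)^*. By CRT, (Z/3455Z)^* ≅ (Z/5Z)^* × (Z/691Z)^*. Each prime-power unit group is (Z/5Z)^* ≅ Z/4Z; (Z/691Z)^* ≅ Z/690Z. Hence Gal(Q(zeta_3455)/Q) ≅ Z/4Z × Z/690Z.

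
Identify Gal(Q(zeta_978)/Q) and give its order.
|Gal(Q(zeta_978)/Q)| = phi(978) = 324; group ≅ (Z/978Z)^* ≅ Z/2Z × Z/162Z

The n-th cyclotomic polynomial Φ_978(x) is the minimal polynomial of zeta_978 over Q and has degree phi(978) = 324. So Q(zeta_978) is a degree-324 Galois extension with Galois group (Z/978Z)^*. By CRT, (Z/978Z)^* ≅ (Z/2Z)^* × (Z/3Z)^* × (Z/163Z)^*. Each prime-power unit group is (Z/2Z)^* ≅ trivial group (order 1); (Z/3Z)^* ≅ Z/2Z; (Z/163Z)^* ≅ Z/162Z. Hence Gal(Q(zeta_978)/Q) ≅ Z/2Z × Z/162Z.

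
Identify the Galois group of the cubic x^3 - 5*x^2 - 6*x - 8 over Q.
Gal(K/Q) = S_3 (symmetric group of order 6)

Compute the discriminant of x^3 + (-5)*x^2 + (-6)*x + (-8): Δ = -8284. Since Δ is not a rational square, the Galois group is not contained in A_3; it must be the full S_3 (irreducibility of the cubic rules out anything smaller).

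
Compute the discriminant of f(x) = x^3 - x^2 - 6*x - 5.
Δ = -335

For x^3 + a x^2 + b x + c the discriminant is Δ = 18 a b c - 4 a^3 c + a^2 b^2 - 4 b^3 - 27 c^2.
Plug a = -1, b = -6, c = -5:
  18*(-1)*(-6)*(-5) - 4*(-1)^3*(-5) + (-1)^2*(-6)^2 - 4*(-6)^3 - 27*(-5)^2
  = -540 + (-20) + 36 + (864) + (-675)
  = -335.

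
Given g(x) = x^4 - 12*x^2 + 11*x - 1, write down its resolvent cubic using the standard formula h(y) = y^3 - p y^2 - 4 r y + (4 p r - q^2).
h(y) = y^3 + 12*y^2 + 4*y - 73

Identify coefficients: p = -12, q = 11, r = -1.
Plug into h(y) = y^3 - p y^2 - 4 r y + (4 p r - q^2):
  h(y) = y^3 - (-12) y^2 - 4*(-1) y + (4*(-12)*(-1) - (11)^2)
       = y^3 + (12) y^2 + (4) y + (-73).
Simplifying: h(y) = y^3 + 12*y^2 + 4*y - 73.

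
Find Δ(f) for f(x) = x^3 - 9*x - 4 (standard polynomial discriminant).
Δ = 2484

For a depressed cubic x^3 + p x + q the discriminant is Δ = -4 p^3 - 27 q^2 = -4*(-9)^3 - 27*(-4)^2 = 2916 - 432 = 2484.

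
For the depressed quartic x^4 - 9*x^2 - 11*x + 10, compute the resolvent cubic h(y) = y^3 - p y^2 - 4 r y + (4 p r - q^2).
h(y) = y^3 + 9*y^2 - 40*y - 481

Identify coefficients: p = -9, q = -11, r = 10.
Plug into h(y) = y^3 - p y^2 - 4 r y + (4 p r - q^2):
  h(y) = y^3 - (-9) y^2 - 4*(10) y + (4*(-9)*(10) - (-11)^2)
       = y^3 + (9) y^2 + (-40) y + (-481).
Simplifying: h(y) = y^3 + 9*y^2 - 40*y - 481.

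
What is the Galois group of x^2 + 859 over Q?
Gal(K/Q) = Z/2Z (cyclic of order 2)

x^2 + 859 is irreducible over Q since -859 is not a rational square. The splitting field Q(sqrt(-859)) has degree 2 over Q, and its unique nontrivial automorphism is sqrt(-859) ↦ -sqrt(-859). Hence Gal(Q(sqrt(-859))/Q) = Z/2Z.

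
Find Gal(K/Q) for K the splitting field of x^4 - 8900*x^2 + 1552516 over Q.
Gal(K/Q) = Z/2Z (cyclic of order 2)

f factors as (x^2 - 8722)(x^2 - 178), so the splitting field is K = Q(sqrt(8722), sqrt(178)). The squarefree part of 8722 is 178 and the squarefree part of 178 is also 178, so sqrt(8722) and sqrt(178) are both rational multiples of sqrt(178). Hence Q(sqrt(8722)) = Q(sqrt(178)) = Q(sqrt(178)), and the splitting field collapses to a single degree-2 extension with Galois group Z/2Z.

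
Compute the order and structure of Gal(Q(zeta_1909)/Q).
|Gal(Q(zeta_1909)/Q)| = phi(1909) = 1804; group ≅ (Z/1909Z)^* ≅ Z/22Z × Z/82Z

The n-th cyclotomic polynomial Φ_1909(x) is the minimal polynomial of zeta_1909 over Q and has degree phi(1909) = 1804. So Q(zeta_1909) is a degree-1804 Galois extension with Galois group (Z/1909Z)^*. By CRT, (Z/1909Z)^* ≅ (Z/23Z)^* × (Z/83Z)^*. Each prime-power unit group is (Z/23Z)^* ≅ Z/22Z; (Z/83Z)^* ≅ Z/82Z. Hence Gal(Q(zeta_1909)/Q) ≅ Z/22Z × Z/82Z.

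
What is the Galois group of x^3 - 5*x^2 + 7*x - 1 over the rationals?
Gal(K/Q) = S_3 (symmetric group of order 6)

Compute the discriminant of x^3 + (-5)*x^2 + (7)*x + (-1): Δ = -44. Since Δ is not a rational square, the Galois group is not contained in A_3; it must be the full S_3 (irreducibility of the cubic rules out anything smaller).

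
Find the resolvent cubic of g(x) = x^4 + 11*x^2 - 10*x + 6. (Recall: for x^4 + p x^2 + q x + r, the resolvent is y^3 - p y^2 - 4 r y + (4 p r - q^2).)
h(y) = y^3 - 11*y^2 - 24*y + 164

Identify coefficients: p = 11, q = -10, r = 6.
Plug into h(y) = y^3 - p y^2 - 4 r y + (4 p r - q^2):
  h(y) = y^3 - (11) y^2 - 4*(6) y + (4*(11)*(6) - (-10)^2)
       = y^3 + (-11) y^2 + (-24) y + (164).
Simplifying: h(y) = y^3 - 11*y^2 - 24*y + 164.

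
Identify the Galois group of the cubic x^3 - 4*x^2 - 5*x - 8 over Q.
Gal(K/Q) = S_3 (symmetric group of order 6)

Compute the discriminant of x^3 + (-4)*x^2 + (-5)*x + (-8): Δ = -5756. Since Δ is not a rational square, the Galois group is not contained in A_3; it must be the full S_3 (irreducibility of the cubic rules out anything smaller).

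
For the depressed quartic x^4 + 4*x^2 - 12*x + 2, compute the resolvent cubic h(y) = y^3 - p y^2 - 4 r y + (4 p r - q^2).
h(y) = y^3 - 4*y^2 - 8*y - 112

Identify coefficients: p = 4, q = -12, r = 2.
Plug into h(y) = y^3 - p y^2 - 4 r y + (4 p r - q^2):
  h(y) = y^3 - (4) y^2 - 4*(2) y + (4*(4)*(2) - (-12)^2)
       = y^3 + (-4) y^2 + (-8) y + (-112).
Simplifying: h(y) = y^3 - 4*y^2 - 8*y - 112.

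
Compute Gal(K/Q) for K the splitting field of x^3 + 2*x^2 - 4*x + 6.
Gal(K/Q) = S_3 (symmetric group of order 6)

Compute the discriminant of x^3 + (2)*x^2 + (-4)*x + (6): Δ = -1708. Since Δ is not a rational square, the Galois group is not contained in A_3; it must be the full S_3 (irreducibility of the cubic rules out anything smaller).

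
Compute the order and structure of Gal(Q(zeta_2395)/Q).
|Gal(Q(zeta_2395)/Q)| = phi(2395) = 1912; group ≅ (Z/2395Z)^* ≅ Z/4Z × Z/478Z

The n-th cyclotomic polynomial Φ_2395(x) is the minimal polynomial of zeta_2395 over Q and has degree phi(2395) = 1912. So Q(zeta_2395) is a degree-1912 Galois extension with Galois group (Z/2395Z)^*. By CRT, (Z/2395Z)^* ≅ (Z/5Z)^* × (Z/479Z)^*. Each prime-power unit group is (Z/5Z)^* ≅ Z/4Z; (Z/479Z)^* ≅ Z/478Z. Hence Gal(Q(zeta_2395)/Q) ≅ Z/4Z × Z/478Z.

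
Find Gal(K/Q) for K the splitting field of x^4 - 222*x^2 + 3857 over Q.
Gal(K/Q) = V_4 (Klein four-group, Z/2Z × Z/2Z)

f factors as (x^2 - 203)(x^2 - 19), so the splitting field is K = Q(sqrt(203), sqrt(19)). The elements 203, 19, 3857 are all non-squares in Q, so sqrt(203) and sqrt(19) generate independent quadratic extensions. Thus [K:Q] = 4 and Gal(K/Q) is generated by the two order-2 automorphisms sqrt(203) ↦ -sqrt(203) and sqrt(19) ↦ -sqrt(19), giving V_4.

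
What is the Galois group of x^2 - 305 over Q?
Gal(K/Q) = Z/2Z (cyclic of order 2)

x^2 - 305 is irreducible over Q since 305 is not a rational square. The splitting field Q(sqrt(305)) has degree 2 over Q, and its unique nontrivial automorphism is sqrt(305) ↦ -sqrt(305). Hence Gal(Q(sqrt(305))/Q) = Z/2Z.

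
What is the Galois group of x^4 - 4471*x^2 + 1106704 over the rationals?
Gal(K/Q) = Z/2Z (cyclic of order 2)

f factors as (x^2 - 4208)(x^2 - 263), so the splitting field is K = Q(sqrt(4208), sqrt(263)). The squarefree part of 4208 is 263 and the squarefree part of 263 is also 263, so sqrt(4208) and sqrt(263) are both rational multiples of sqrt(263). Hence Q(sqrt(4208)) = Q(sqrt(263)) = Q(sqrt(263)), and the splitting field collapses to a single degree-2 extension with Galois group Z/2Z.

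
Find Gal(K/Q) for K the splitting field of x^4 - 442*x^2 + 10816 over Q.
Gal(K/Q) = Z/2Z (cyclic of order 2)

f factors as (x^2 - 416)(x^2 - 26), so the splitting field is K = Q(sqrt(416), sqrt(26)). The squarefree part of 416 is 26 and the squarefree part of 26 is also 26, so sqrt(416) and sqrt(26) are both rational multiples of sqrt(26). Hence Q(sqrt(416)) = Q(sqrt(26)) = Q(sqrt(26)), and the splitting field collapses to a single degree-2 extension with Galois group Z/2Z.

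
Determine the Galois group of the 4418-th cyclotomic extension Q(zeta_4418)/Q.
|Gal(Q(zeta_4418)/Q)| = phi(4418) = 2162; group ≅ (Z/4418Z)^* ≅ Z/2162Z

The n-th cyclotomic polynomial Φ_4418(x) is the minimal polynomial of zeta_4418 over Q and has degree phi(4418) = 2162. So Q(zeta_4418) is a degree-2162 Galois extension with Galois group (Z/4418Z)^*. By CRT, (Z/4418Z)^* ≅ (Z/2Z)^* × (Z/2209Z)^*. Each prime-power unit group is (Z/2Z)^* ≅ trivial group (order 1); (Z/2209Z)^* ≅ Z/2162Z. Hence Gal(Q(zeta_4418)/Q) ≅ Z/2162Z.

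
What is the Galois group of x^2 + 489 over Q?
Gal(K/Q) = Z/2Z (cyclic of order 2)

x^2 + 489 is irreducible over Q since -489 is not a rational square. The splitting field Q(sqrt(-489)) has degree 2 over Q, and its unique nontrivial automorphism is sqrt(-489) ↦ -sqrt(-489). Hence Gal(Q(sqrt(-489))/Q) = Z/2Z.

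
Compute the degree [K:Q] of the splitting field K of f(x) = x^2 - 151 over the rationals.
[K:Q] = 2

The polynomial x^2 - 151 is irreducible over Q since 151 is not a perfect square. Its splitting field is Q(sqrt(151)), which has degree 2 over Q.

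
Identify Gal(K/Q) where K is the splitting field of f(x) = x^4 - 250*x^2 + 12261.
Gal(K/Q) = V_4 (Klein four-group, Z/2Z × Z/2Z)

f factors as (x^2 - 183)(x^2 - 67), so the splitting field is K = Q(sqrt(183), sqrt(67)). The elements 183, 67, 12261 are all non-squares in Q, so sqrt(183) and sqrt(67) generate independent quadratic extensions. Thus [K:Q] = 4 and Gal(K/Q) is generated by the two order-2 automorphisms sqrt(183) ↦ -sqrt(183) and sqrt(67) ↦ -sqrt(67), giving V_4.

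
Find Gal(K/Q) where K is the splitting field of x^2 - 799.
Gal(K/Q) = Z/2Z (cyclic of order 2)

x^2 - 799 is irreducible over Q since 799 is not a rational square. The splitting field Q(sqrt(799)) has degree 2 over Q, and its unique nontrivial automorphism is sqrt(799) ↦ -sqrt(799). Hence Gal(Q(sqrt(799))/Q) = Z/2Z.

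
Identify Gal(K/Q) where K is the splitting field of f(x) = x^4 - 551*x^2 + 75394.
Gal(K/Q) = V_4 (Klein four-group, Z/2Z × Z/2Z)

f factors as (x^2 - 298)(x^2 - 253), so the splitting field is K = Q(sqrt(298), sqrt(253)). The elements 298, 253, 75394 are all non-squares in Q, so sqrt(298) and sqrt(253) generate independent quadratic extensions. Thus [K:Q] = 4 and Gal(K/Q) is generated by the two order-2 automorphisms sqrt(298) ↦ -sqrt(298) and sqrt(253) ↦ -sqrt(253), giving V_4.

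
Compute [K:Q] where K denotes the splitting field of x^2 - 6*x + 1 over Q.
[K:Q] = 2

The discriminant of x^2 + (-6)*x + (1) is b^2 - 4c = 36 - (4) = 32. Since 32 is not a perfect square in Q, the polynomial is irreducible over Q. Its two roots generate a degree-2 extension, so [K:Q] = 2.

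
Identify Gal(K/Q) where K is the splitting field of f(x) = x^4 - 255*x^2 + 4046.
Gal(K/Q) = V_4 (Klein four-group, Z/2Z × Z/2Z)

f factors as (x^2 - 238)(x^2 - 17), so the splitting field is K = Q(sqrt(238), sqrt(17)). The elements 238, 17, 4046 are all non-squares in Q, so sqrt(238) and sqrt(17) generate independent quadratic extensions. Thus [K:Q] = 4 and Gal(K/Q) is generated by the two order-2 automorphisms sqrt(238) ↦ -sqrt(238) and sqrt(17) ↦ -sqrt(17), giving V_4.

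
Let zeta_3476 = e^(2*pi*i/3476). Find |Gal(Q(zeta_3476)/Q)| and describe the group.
|Gal(Q(zeta_3476)/Q)| = phi(3476) = 1560; group ≅ (Z/3476Z)^* ≅ Z/2Z × Z/10Z × Z/78Z

The n-th cyclotomic polynomial Φ_3476(x) is the minimal polynomial of zeta_3476 over Q and has degree phi(3476) = 1560. So Q(zeta_3476) is a degree-1560 Galois extension with Galois group (Z/3476Z)^*. By CRT, (Z/3476Z)^* ≅ (Z/4Z)^* × (Z/11Z)^* × (Z/79Z)^*. Each prime-power unit group is (Z/4Z)^* ≅ Z/2Z; (Z/11Z)^* ≅ Z/10Z; (Z/79Z)^* ≅ Z/78Z. Hence Gal(Q(zeta_3476)/Q) ≅ Z/2Z × Z/10Z × Z/78Z.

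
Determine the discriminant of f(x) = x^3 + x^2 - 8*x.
Δ = 2112

For x^3 + a x^2 + b x + c the discriminant is Δ = 18 a b c - 4 a^3 c + a^2 b^2 - 4 b^3 - 27 c^2.
Plug a = 1, b = -8, c = 0:
  18*(1)*(-8)*(0) - 4*(1)^3*(0) + (1)^2*(-8)^2 - 4*(-8)^3 - 27*(0)^2
  = 0 + (0) + 64 + (2048) + (0)
  = 2112.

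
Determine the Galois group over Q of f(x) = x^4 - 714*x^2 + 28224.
Gal(K/Q) = Z/2Z (cyclic of order 2)

f factors as (x^2 - 672)(x^2 - 42), so the splitting field is K = Q(sqrt(672), sqrt(42)). The squarefree part of 672 is 42 and the squarefree part of 42 is also 42, so sqrt(672) and sqrt(42) are both rational multiples of sqrt(42). Hence Q(sqrt(672)) = Q(sqrt(42)) = Q(sqrt(42)), and the splitting field collapses to a single degree-2 extension with Galois group Z/2Z.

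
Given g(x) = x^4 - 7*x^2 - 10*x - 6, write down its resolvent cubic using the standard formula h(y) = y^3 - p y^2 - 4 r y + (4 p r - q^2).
h(y) = y^3 + 7*y^2 + 24*y + 68

Identify coefficients: p = -7, q = -10, r = -6.
Plug into h(y) = y^3 - p y^2 - 4 r y + (4 p r - q^2):
  h(y) = y^3 - (-7) y^2 - 4*(-6) y + (4*(-7)*(-6) - (-10)^2)
       = y^3 + (7) y^2 + (24) y + (68).
Simplifying: h(y) = y^3 + 7*y^2 + 24*y + 68.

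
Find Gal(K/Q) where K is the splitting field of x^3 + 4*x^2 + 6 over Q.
Gal(K/Q) = S_3 (symmetric group of order 6)

Compute the discriminant of x^3 + (4)*x^2 + (0)*x + (6): Δ = -2508. Since Δ is not a rational square, the Galois group is not contained in A_3; it must be the full S_3 (irreducibility of the cubic rules out anything smaller).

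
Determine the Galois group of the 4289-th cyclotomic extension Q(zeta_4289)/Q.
|Gal(Q(zeta_4289)/Q)| = phi(4289) = 4288; group ≅ (Z/4289Z)^* ≅ Z/4288Z

The n-th cyclotomic polynomial Φ_4289(x) is the minimal polynomial of zeta_4289 over Q and has degree phi(4289) = 4288. So Q(zeta_4289) is a degree-4288 Galois extension with Galois group (Z/4289Z)^*. (Z/4289Z)^* is cyclic since 4289 is an odd prime power (or 4). Hence Gal(Q(zeta_4289)/Q) ≅ Z/4288Z.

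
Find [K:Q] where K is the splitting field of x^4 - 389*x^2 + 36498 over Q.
[K:Q] = 4

f factors as (x^2 - 158)(x^2 - 231); the splitting field is K = Q(sqrt(158), sqrt(231)). Since 158, 231, and 36498 are all non-squares in Q, the three subfields Q(sqrt(158)), Q(sqrt(231)), Q(sqrt(36498)) are distinct degree-2 extensions, so [K:Q] = 4 (Klein four Galois group).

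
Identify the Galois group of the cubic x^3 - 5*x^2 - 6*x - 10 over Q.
Gal(K/Q) = S_3 (symmetric group of order 6)

Compute the discriminant of x^3 + (-5)*x^2 + (-6)*x + (-10): Δ = -11336. Since Δ is not a rational square, the Galois group is not contained in A_3; it must be the full S_3 (irreducibility of the cubic rules out anything smaller).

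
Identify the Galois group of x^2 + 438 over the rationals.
Gal(K/Q) = Z/2Z (cyclic of order 2)

x^2 + 438 is irreducible over Q since -438 is not a rational square. The splitting field Q(sqrt(-438)) has degree 2 over Q, and its unique nontrivial automorphism is sqrt(-438) ↦ -sqrt(-438). Hence Gal(Q(sqrt(-438))/Q) = Z/2Z.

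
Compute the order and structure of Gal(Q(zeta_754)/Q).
|Gal(Q(zeta_754)/Q)| = phi(754) = 336; group ≅ (Z/754Z)^* ≅ Z/12Z × Z/28Z

The n-th cyclotomic polynomial Φ_754(x) is the minimal polynomial of zeta_754 over Q and has degree phi(754) = 336. So Q(zeta_754) is a degree-336 Galois extension with Galois group (Z/754Z)^*. By CRT, (Z/754Z)^* ≅ (Z/2Z)^* × (Z/13Z)^* × (Z/29Z)^*. Each prime-power unit group is (Z/2Z)^* ≅ trivial group (order 1); (Z/13Z)^* ≅ Z/12Z; (Z/29Z)^* ≅ Z/28Z. Hence Gal(Q(zeta_754)/Q) ≅ Z/12Z × Z/28Z.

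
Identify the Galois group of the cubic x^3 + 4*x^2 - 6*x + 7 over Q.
Gal(K/Q) = S_3 (symmetric group of order 6)

Compute the discriminant of x^3 + (4)*x^2 + (-6)*x + (7): Δ = -4699. Since Δ is not a rational square, the Galois group is not contained in A_3; it must be the full S_3 (irreducibility of the cubic rules out anything smaller).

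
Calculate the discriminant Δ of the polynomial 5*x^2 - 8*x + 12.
Δ = -176

For a quadratic a x^2 + b x + c the discriminant is Δ = b^2 - 4ac = (-8)^2 - 4*(5)*(12) = 64 - (240) = -176.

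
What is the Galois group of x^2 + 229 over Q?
Gal(K/Q) = Z/2Z (cyclic of order 2)

x^2 + 229 is irreducible over Q since -229 is not a rational square. The splitting field Q(sqrt(-229)) has degree 2 over Q, and its unique nontrivial automorphism is sqrt(-229) ↦ -sqrt(-229). Hence Gal(Q(sqrt(-229))/Q) = Z/2Z.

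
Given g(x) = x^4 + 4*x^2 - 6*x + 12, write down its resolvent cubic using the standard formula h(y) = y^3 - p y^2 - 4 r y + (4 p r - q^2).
h(y) = y^3 - 4*y^2 - 48*y + 156

Identify coefficients: p = 4, q = -6, r = 12.
Plug into h(y) = y^3 - p y^2 - 4 r y + (4 p r - q^2):
  h(y) = y^3 - (4) y^2 - 4*(12) y + (4*(4)*(12) - (-6)^2)
       = y^3 + (-4) y^2 + (-48) y + (156).
Simplifying: h(y) = y^3 - 4*y^2 - 48*y + 156.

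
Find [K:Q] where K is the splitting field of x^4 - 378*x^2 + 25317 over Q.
[K:Q] = 4

f factors as (x^2 - 291)(x^2 - 87); the splitting field is K = Q(sqrt(291), sqrt(87)). Since 291, 87, and 25317 are all non-squares in Q, the three subfields Q(sqrt(291)), Q(sqrt(87)), Q(sqrt(25317)) are distinct degree-2 extensions, so [K:Q] = 4 (Klein four Galois group).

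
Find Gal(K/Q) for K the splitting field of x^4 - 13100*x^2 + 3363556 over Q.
Gal(K/Q) = Z/2Z (cyclic of order 2)

f factors as (x^2 - 12838)(x^2 - 262), so the splitting field is K = Q(sqrt(12838), sqrt(262)). The squarefree part of 12838 is 262 and the squarefree part of 262 is also 262, so sqrt(12838) and sqrt(262) are both rational multiples of sqrt(262). Hence Q(sqrt(12838)) = Q(sqrt(262)) = Q(sqrt(262)), and the splitting field collapses to a single degree-2 extension with Galois group Z/2Z.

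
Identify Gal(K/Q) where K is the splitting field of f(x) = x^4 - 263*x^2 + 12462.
Gal(K/Q) = V_4 (Klein four-group, Z/2Z × Z/2Z)

f factors as (x^2 - 62)(x^2 - 201), so the splitting field is K = Q(sqrt(62), sqrt(201)). The elements 62, 201, 12462 are all non-squares in Q, so sqrt(62) and sqrt(201) generate independent quadratic extensions. Thus [K:Q] = 4 and Gal(K/Q) is generated by the two order-2 automorphisms sqrt(62) ↦ -sqrt(62) and sqrt(201) ↦ -sqrt(201), giving V_4.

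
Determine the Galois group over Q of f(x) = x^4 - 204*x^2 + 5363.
Gal(K/Q) = V_4 (Klein four-group, Z/2Z × Z/2Z)

f factors as (x^2 - 173)(x^2 - 31), so the splitting field is K = Q(sqrt(173), sqrt(31)). The elements 173, 31, 5363 are all non-squares in Q, so sqrt(173) and sqrt(31) generate independent quadratic extensions. Thus [K:Q] = 4 and Gal(K/Q) is generated by the two order-2 automorphisms sqrt(173) ↦ -sqrt(173) and sqrt(31) ↦ -sqrt(31), giving V_4.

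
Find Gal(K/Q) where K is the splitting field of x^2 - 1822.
Gal(K/Q) = Z/2Z (cyclic of order 2)

x^2 - 1822 is irreducible over Q since 1822 is not a rational square. The splitting field Q(sqrt(1822)) has degree 2 over Q, and its unique nontrivial automorphism is sqrt(1822) ↦ -sqrt(1822). Hence Gal(Q(sqrt(1822))/Q) = Z/2Z.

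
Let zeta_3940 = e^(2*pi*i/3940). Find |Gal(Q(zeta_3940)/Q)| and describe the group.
|Gal(Q(zeta_3940)/Q)| = phi(3940) = 1568; group ≅ (Z/3940Z)^* ≅ Z/2Z × Z/4Z × Z/196Z

The n-th cyclotomic polynomial Φ_3940(x) is the minimal polynomial of zeta_3940 over Q and has degree phi(3940) = 1568. So Q(zeta_3940) is a degree-1568 Galois extension with Galois group (Z/3940Z)^*. By CRT, (Z/3940Z)^* ≅ (Z/4Z)^* × (Z/5Z)^* × (Z/197Z)^*. Each prime-power unit group is (Z/4Z)^* ≅ Z/2Z; (Z/5Z)^* ≅ Z/4Z; (Z/197Z)^* ≅ Z/196Z. Hence Gal(Q(zeta_3940)/Q) ≅ Z/2Z × Z/4Z × Z/196Z.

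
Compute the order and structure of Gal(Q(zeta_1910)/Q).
|Gal(Q(zeta_1910)/Q)| = phi(1910) = 760; group ≅ (Z/1910Z)^* ≅ Z/4Z × Z/190Z

The n-th cyclotomic polynomial Φ_1910(x) is the minimal polynomial of zeta_1910 over Q and has degree phi(1910) = 760. So Q(zeta_1910) is a degree-760 Galois extension with Galois group (Z/1910Z)^*. By CRT, (Z/1910Z)^* ≅ (Z/2Z)^* × (Z/5Z)^* × (Z/191Z)^*. Each prime-power unit group is (Z/2Z)^* ≅ trivial group (order 1); (Z/5Z)^* ≅ Z/4Z; (Z/191Z)^* ≅ Z/190Z. Hence Gal(Q(zeta_1910)/Q) ≅ Z/4Z × Z/190Z.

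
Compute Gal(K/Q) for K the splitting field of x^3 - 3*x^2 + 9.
Gal(K/Q) = S_3 (symmetric group of order 6)

Compute the discriminant of x^3 + (-3)*x^2 + (0)*x + (9): Δ = -1215. Since Δ is not a rational square, the Galois group is not contained in A_3; it must be the full S_3 (irreducibility of the cubic rules out anything smaller).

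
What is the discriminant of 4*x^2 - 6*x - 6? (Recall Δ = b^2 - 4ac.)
Δ = 132

For a quadratic a x^2 + b x + c the discriminant is Δ = b^2 - 4ac = (-6)^2 - 4*(4)*(-6) = 36 - (-96) = 132.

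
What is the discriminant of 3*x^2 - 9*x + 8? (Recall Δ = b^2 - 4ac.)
Δ = -15

For a quadratic a x^2 + b x + c the discriminant is Δ = b^2 - 4ac = (-9)^2 - 4*(3)*(8) = 81 - (96) = -15.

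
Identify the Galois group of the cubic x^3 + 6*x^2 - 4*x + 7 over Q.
Gal(K/Q) = S_3 (symmetric group of order 6)

Compute the discriminant of x^3 + (6)*x^2 + (-4)*x + (7): Δ = -9563. Since Δ is not a rational square, the Galois group is not contained in A_3; it must be the full S_3 (irreducibility of the cubic rules out anything smaller).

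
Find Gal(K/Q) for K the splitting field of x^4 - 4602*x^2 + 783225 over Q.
Gal(K/Q) = Z/2Z (cyclic of order 2)

f factors as (x^2 - 4425)(x^2 - 177), so the splitting field is K = Q(sqrt(4425), sqrt(177)). The squarefree part of 4425 is 177 and the squarefree part of 177 is also 177, so sqrt(4425) and sqrt(177) are both rational multiples of sqrt(177). Hence Q(sqrt(4425)) = Q(sqrt(177)) = Q(sqrt(177)), and the splitting field collapses to a single degree-2 extension with Galois group Z/2Z.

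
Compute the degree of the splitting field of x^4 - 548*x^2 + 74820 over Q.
[K:Q] = 4

f factors as (x^2 - 258)(x^2 - 290); the splitting field is K = Q(sqrt(258), sqrt(290)). Since 258, 290, and 74820 are all non-squares in Q, the three subfields Q(sqrt(258)), Q(sqrt(290)), Q(sqrt(74820)) are distinct degree-2 extensions, so [K:Q] = 4 (Klein four Galois group).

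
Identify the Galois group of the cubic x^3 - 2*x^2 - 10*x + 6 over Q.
Gal(K/Q) = S_3 (symmetric group of order 6)

Compute the discriminant of x^3 + (-2)*x^2 + (-10)*x + (6): Δ = 5780. Since Δ is not a rational square, the Galois group is not contained in A_3; it must be the full S_3 (irreducibility of the cubic rules out anything smaller).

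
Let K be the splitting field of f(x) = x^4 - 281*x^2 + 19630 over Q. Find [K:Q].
[K:Q] = 4

f factors as (x^2 - 130)(x^2 - 151); the splitting field is K = Q(sqrt(130), sqrt(151)). Since 130, 151, and 19630 are all non-squares in Q, the three subfields Q(sqrt(130)), Q(sqrt(151)), Q(sqrt(19630)) are distinct degree-2 extensions, so [K:Q] = 4 (Klein four Galois group).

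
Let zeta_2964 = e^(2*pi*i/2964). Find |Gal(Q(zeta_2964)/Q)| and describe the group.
|Gal(Q(zeta_2964)/Q)| = phi(2964) = 864; group ≅ (Z/2964Z)^* ≅ Z/2Z × Z/2Z × Z/12Z × Z/18Z

The n-th cyclotomic polynomial Φ_2964(x) is the minimal polynomial of zeta_2964 over Q and has degree phi(2964) = 864. So Q(zeta_2964) is a degree-864 Galois extension with Galois group (Z/2964Z)^*. By CRT, (Z/2964Z)^* ≅ (Z/4Z)^* × (Z/3Z)^* × (Z/13Z)^* × (Z/19Z)^*. Each prime-power unit group is (Z/4Z)^* ≅ Z/2Z; (Z/3Z)^* ≅ Z/2Z; (Z/13Z)^* ≅ Z/12Z; (Z/19Z)^* ≅ Z/18Z. Hence Gal(Q(zeta_2964)/Q) ≅ Z/2Z × Z/2Z × Z/12Z × Z/18Z.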